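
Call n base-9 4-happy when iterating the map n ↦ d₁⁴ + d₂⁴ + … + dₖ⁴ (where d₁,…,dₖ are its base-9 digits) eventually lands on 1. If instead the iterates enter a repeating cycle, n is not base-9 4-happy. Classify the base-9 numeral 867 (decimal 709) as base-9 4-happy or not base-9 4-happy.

base-9 4-happy

709 = (8,6,7)_9 → 8⁴ + 6⁴ + 7⁴ = 4096 + 1296 + 2401 = 7793
7793 = (1,1,6,1,8)_9 → 1⁴ + 1⁴ + 6⁴ + 1⁴ + 8⁴ = 1 + 1 + 1296 + 1 + 4096 = 5395
5395 = (7,3,5,4)_9 → 7⁴ + 3⁴ + 5⁴ + 4⁴ = 2401 + 81 + 625 + 256 = 3363
3363 = (4,5,4,6)_9 → 4⁴ + 5⁴ + 4⁴ + 6⁴ = 256 + 625 + 256 + 1296 = 2433
2433 = (3,3,0,3)_9 → 3⁴ + 3⁴ + 0⁴ + 3⁴ = 81 + 81 + 0 + 81 = 243
243 = (3,0,0)_9 → 3⁴ + 0⁴ + 0⁴ = 81 + 0 + 0 = 81
81 = (1,0,0)_9 → 1⁴ + 0⁴ + 0⁴ = 1 + 0 + 0 = 1  — reached 1.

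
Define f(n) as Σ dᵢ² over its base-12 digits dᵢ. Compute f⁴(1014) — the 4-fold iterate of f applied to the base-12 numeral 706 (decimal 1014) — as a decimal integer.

1014 = (7,0,6)_12 → 7² + 0² + 6² = 49 + 0 + 36 = 85
85 = (7,1)_12 → 7² + 1² = 49 + 1 = 50
50 = (4,2)_12 → 4² + 2² = 16 + 4 = 20
20 = (1,8)_12 → 1² + 8² = 1 + 64 = 65

65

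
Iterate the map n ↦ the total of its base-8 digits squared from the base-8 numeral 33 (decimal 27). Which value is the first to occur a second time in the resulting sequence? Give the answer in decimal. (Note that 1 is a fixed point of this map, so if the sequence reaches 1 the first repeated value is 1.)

27 = (3,3)_8 → 3² + 3² = 9 + 9 = 18
18 = (2,2)_8 → 2² + 2² = 4 + 4 = 8
8 = (1,0)_8 → 1² + 0² = 1 + 0 = 1  — reached the fixed point 1.
1 → 1, so 1 is the first repeated value.

1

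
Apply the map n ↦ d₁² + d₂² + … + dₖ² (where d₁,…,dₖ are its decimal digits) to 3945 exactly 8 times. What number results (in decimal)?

3945 → 131
131 → 11
11 → 2
2 → 4
4 → 16
16 → 37
37 → 58
58 → 89

89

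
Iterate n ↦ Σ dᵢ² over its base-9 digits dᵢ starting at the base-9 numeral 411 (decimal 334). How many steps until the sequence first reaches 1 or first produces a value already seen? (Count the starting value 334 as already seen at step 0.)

334 = (4,1,1)_9 → 4² + 1² + 1² = 16 + 1 + 1 = 18
18 = (2,0)_9 → 2² + 0² = 4 + 0 = 4
4 = (4)_9 → 4² = 16
16 = (1,7)_9 → 1² + 7² = 1 + 49 = 50
50 = (5,5)_9 → 5² + 5² = 25 + 25 = 50  — 50 repeats.
That took 5 steps.

5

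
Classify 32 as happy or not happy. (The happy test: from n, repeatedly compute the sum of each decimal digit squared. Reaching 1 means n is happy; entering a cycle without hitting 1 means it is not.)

32 → 3² + 2² = 9 + 4 = 13
13 → 1² + 3² = 1 + 9 = 10
10 → 1² + 0² = 1 + 0 = 1  — reached 1.

happy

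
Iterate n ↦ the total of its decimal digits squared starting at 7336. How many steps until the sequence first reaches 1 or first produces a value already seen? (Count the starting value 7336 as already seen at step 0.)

7336 → 7² + 3² + 3² + 6² = 49 + 9 + 9 + 36 = 103
103 → 1² + 0² + 3² = 1 + 0 + 9 = 10
10 → 1² + 0² = 1 + 0 = 1  — reached 1.
That took 3 steps.

3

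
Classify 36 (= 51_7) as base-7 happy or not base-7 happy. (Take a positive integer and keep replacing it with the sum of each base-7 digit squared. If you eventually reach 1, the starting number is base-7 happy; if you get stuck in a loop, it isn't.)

36 = (5,1)_7 → 5² + 1² = 25 + 1 = 26
26 = (3,5)_7 → 3² + 5² = 9 + 25 = 34
34 = (4,6)_7 → 4² + 6² = 16 + 36 = 52
52 = (1,0,3)_7 → 1² + 0² + 3² = 1 + 0 + 9 = 10
10 = (1,3)_7 → 1² + 3² = 1 + 9 = 10  — 10 already seen; the sequence cycles without reaching 1.

not base-7 happy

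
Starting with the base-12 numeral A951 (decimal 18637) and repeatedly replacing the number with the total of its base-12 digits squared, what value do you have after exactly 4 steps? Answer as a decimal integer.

18637 = (10,9,5,1)_12 → 10² + 9² + 5² + 1² = 207
207 = (1,5,3)_12 → 1² + 5² + 3² = 35
35 = (2,11)_12 → 2² + 11² = 125
125 = (10,5)_12 → 10² + 5² = 125

125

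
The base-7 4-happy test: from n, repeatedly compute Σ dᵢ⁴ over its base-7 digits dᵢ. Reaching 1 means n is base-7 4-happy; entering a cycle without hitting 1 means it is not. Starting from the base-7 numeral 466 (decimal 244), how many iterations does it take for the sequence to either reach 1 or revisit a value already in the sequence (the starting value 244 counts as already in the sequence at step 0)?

244 = (4,6,6)_7 → 4⁴ + 6⁴ + 6⁴ = 256 + 1296 + 1296 = 2848
2848 = (1,1,2,0,6)_7 → 1⁴ + 1⁴ + 2⁴ + 0⁴ + 6⁴ = 1 + 1 + 16 + 0 + 1296 = 1314
1314 = (3,5,5,5)_7 → 3⁴ + 5⁴ + 5⁴ + 5⁴ = 81 + 625 + 625 + 625 = 1956
1956 = (5,4,6,3)_7 → 5⁴ + 4⁴ + 6⁴ + 3⁴ = 625 + 256 + 1296 + 81 = 2258
2258 = (6,4,0,4)_7 → 6⁴ + 4⁴ + 0⁴ + 4⁴ = 1296 + 256 + 0 + 256 = 1808
1808 = (5,1,6,2)_7 → 5⁴ + 1⁴ + 6⁴ + 2⁴ = 625 + 1 + 1296 + 16 = 1938
1938 = (5,4,3,6)_7 → 5⁴ + 4⁴ + 3⁴ + 6⁴ = 625 + 256 + 81 + 1296 = 2258  — 2258 repeats.
That took 7 steps.

7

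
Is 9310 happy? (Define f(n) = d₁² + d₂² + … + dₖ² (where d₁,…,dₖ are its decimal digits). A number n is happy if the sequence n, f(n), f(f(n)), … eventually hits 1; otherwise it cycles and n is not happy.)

9310 → 9² + 3² + 1² + 0² = 81 + 9 + 1 + 0 = 91
91 → 9² + 1² = 81 + 1 = 82
82 → 8² + 2² = 64 + 4 = 68
68 → 6² + 8² = 36 + 64 = 100
100 → 1² + 0² + 0² = 1 + 0 + 0 = 1  — reached 1.

happy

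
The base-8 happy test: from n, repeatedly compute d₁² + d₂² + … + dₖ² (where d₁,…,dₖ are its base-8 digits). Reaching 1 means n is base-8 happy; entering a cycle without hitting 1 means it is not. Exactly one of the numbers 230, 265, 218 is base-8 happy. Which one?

230: 230 → 61 → 74 → 6 → 36 → 32 → 16 → 4 → 16  — repeats 16 (not base-8 happy)
265: 265 → 18 → 8 → 1  — reaches 1 (base-8 happy)
218: 218 → 22 → 40 → 25 → 10 → 5 → 25  — repeats 25 (not base-8 happy)

265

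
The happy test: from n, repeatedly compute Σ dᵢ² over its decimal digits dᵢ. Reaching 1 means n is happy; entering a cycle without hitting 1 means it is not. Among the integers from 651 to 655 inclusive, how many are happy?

651: 651 → 62 → 40 → 16 → 37 → 58 → 89 → 145 → 42 → 20 → 4 → 16  — not happy
652: 652 → 65 → 61 → 37 → 58 → 89 → 145 → 42 → 20 → 4 → 16 → 37  — not happy
653: 653 → 70 → 49 → 97 → 130 → 10 → 1  — happy
654: 654 → 77 → 98 → 145 → 42 → 20 → 4 → 16 → 37 → 58 → 89 → 145  — not happy
655: 655 → 86 → 100 → 1  — happy
happy: 653, 655

2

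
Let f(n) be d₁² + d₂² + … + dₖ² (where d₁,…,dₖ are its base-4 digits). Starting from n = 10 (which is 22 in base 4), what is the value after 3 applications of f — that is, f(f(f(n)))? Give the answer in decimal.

1

10 = (2,2)_4 → 2² + 2² = 8
8 = (2,0)_4 → 2² + 0² = 4
4 = (1,0)_4 → 1² + 0² = 1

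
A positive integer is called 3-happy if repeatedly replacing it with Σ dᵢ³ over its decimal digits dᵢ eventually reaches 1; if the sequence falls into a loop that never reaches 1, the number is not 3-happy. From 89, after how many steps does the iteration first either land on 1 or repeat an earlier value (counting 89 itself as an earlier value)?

4

89 → 8³ + 9³ = 1241
1241 → 1³ + 2³ + 4³ + 1³ = 74
74 → 7³ + 4³ = 407
407 → 4³ + 0³ + 7³ = 407  — 407 repeats.
That took 4 steps.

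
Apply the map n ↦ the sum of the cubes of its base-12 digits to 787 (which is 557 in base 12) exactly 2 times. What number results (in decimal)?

190

787 = (5,5,7)_12 → 5³ + 5³ + 7³ = 125 + 125 + 343 = 593
593 = (4,1,5)_12 → 4³ + 1³ + 5³ = 64 + 1 + 125 = 190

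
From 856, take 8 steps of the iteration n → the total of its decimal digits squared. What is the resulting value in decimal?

58

856 → 8² + 5² + 6² = 125
125 → 1² + 2² + 5² = 30
30 → 3² + 0² = 9
9 → 9² = 81
81 → 8² + 1² = 65
65 → 6² + 5² = 61
61 → 6² + 1² = 37
37 → 3² + 7² = 58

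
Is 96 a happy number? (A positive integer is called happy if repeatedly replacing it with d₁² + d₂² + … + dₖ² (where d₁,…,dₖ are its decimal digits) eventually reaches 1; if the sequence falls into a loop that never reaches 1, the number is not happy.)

96 → 9² + 6² = 81 + 36 = 117
117 → 1² + 1² + 7² = 1 + 1 + 49 = 51
51 → 5² + 1² = 25 + 1 = 26
26 → 2² + 6² = 4 + 36 = 40
40 → 4² + 0² = 16 + 0 = 16
16 → 1² + 6² = 1 + 36 = 37
37 → 3² + 7² = 9 + 49 = 58
58 → 5² + 8² = 25 + 64 = 89
89 → 8² + 9² = 64 + 81 = 145
145 → 1² + 4² + 5² = 1 + 16 + 25 = 42
42 → 4² + 2² = 16 + 4 = 20
20 → 2² + 0² = 4 + 0 = 4
4 → 4² = 16  — 16 already seen; the sequence cycles without reaching 1.

not happy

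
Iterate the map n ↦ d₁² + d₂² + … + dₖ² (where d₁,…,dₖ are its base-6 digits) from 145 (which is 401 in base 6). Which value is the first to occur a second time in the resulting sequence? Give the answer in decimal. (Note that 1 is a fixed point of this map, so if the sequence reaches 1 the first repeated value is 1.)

145 = (4,0,1)_6 → 17
17 = (2,5)_6 → 29
29 = (4,5)_6 → 41
41 = (1,0,5)_6 → 26
26 = (4,2)_6 → 20
20 = (3,2)_6 → 13
13 = (2,1)_6 → 5
5 = (5)_6 → 25
25 = (4,1)_6 → 17  — 17 already appeared earlier.

17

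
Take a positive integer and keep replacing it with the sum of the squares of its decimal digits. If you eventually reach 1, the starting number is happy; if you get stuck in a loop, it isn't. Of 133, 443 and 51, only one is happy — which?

133

133: 133 → 19 → 82 → 68 → 100 → 1  — reaches 1 (happy)
443: 443 → 41 → 17 → 50 → 25 → 29 → 85 → 89 → 145 → 42 → 20 → 4 → 16 → 37 → 58 → 89  — repeats 89 (not happy)
51: 51 → 26 → 40 → 16 → 37 → 58 → 89 → 145 → 42 → 20 → 4 → 16  — repeats 16 (not happy)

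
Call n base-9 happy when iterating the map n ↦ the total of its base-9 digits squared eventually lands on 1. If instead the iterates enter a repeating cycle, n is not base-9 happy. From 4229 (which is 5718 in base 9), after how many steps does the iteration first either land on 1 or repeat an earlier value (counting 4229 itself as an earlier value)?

5

4229 = (5,7,1,8)_9 → 139
139 = (1,6,4)_9 → 53
53 = (5,8)_9 → 89
89 = (1,0,8)_9 → 65
65 = (7,2)_9 → 53  — 53 repeats.
That took 5 steps.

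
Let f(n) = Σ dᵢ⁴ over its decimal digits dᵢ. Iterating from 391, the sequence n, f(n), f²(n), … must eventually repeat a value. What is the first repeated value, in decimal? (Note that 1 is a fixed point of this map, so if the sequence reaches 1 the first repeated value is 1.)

391 → 3⁴ + 9⁴ + 1⁴ = 81 + 6561 + 1 = 6643
6643 → 6⁴ + 6⁴ + 4⁴ + 3⁴ = 1296 + 1296 + 256 + 81 = 2929
2929 → 2⁴ + 9⁴ + 2⁴ + 9⁴ = 16 + 6561 + 16 + 6561 = 13154
13154 → 1⁴ + 3⁴ + 1⁴ + 5⁴ + 4⁴ = 1 + 81 + 1 + 625 + 256 = 964
964 → 9⁴ + 6⁴ + 4⁴ = 6561 + 1296 + 256 = 8113
8113 → 8⁴ + 1⁴ + 1⁴ + 3⁴ = 4096 + 1 + 1 + 81 = 4179
4179 → 4⁴ + 1⁴ + 7⁴ + 9⁴ = 256 + 1 + 2401 + 6561 = 9219
9219 → 9⁴ + 2⁴ + 1⁴ + 9⁴ = 6561 + 16 + 1 + 6561 = 13139
13139 → 1⁴ + 3⁴ + 1⁴ + 3⁴ + 9⁴ = 1 + 81 + 1 + 81 + 6561 = 6725
6725 → 6⁴ + 7⁴ + 2⁴ + 5⁴ = 1296 + 2401 + 16 + 625 = 4338
4338 → 4⁴ + 3⁴ + 3⁴ + 8⁴ = 256 + 81 + 81 + 4096 = 4514
4514 → 4⁴ + 5⁴ + 1⁴ + 4⁴ = 256 + 625 + 1 + 256 = 1138
1138 → 1⁴ + 1⁴ + 3⁴ + 8⁴ = 1 + 1 + 81 + 4096 = 4179  — 4179 already appeared earlier.

4179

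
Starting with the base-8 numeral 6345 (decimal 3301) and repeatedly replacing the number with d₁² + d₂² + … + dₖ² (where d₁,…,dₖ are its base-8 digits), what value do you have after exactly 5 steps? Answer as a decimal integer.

3301 = (6,3,4,5)_8 → 6² + 3² + 4² + 5² = 36 + 9 + 16 + 25 = 86
86 = (1,2,6)_8 → 1² + 2² + 6² = 1 + 4 + 36 = 41
41 = (5,1)_8 → 5² + 1² = 25 + 1 = 26
26 = (3,2)_8 → 3² + 2² = 9 + 4 = 13
13 = (1,5)_8 → 1² + 5² = 1 + 25 = 26

26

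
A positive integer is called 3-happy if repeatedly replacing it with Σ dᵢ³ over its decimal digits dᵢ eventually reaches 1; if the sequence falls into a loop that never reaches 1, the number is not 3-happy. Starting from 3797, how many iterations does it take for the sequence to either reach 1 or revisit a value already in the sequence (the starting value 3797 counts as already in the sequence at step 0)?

3797 → 3³ + 7³ + 9³ + 7³ = 1442
1442 → 1³ + 4³ + 4³ + 2³ = 137
137 → 1³ + 3³ + 7³ = 371
371 → 3³ + 7³ + 1³ = 371  — 371 repeats.
That took 4 steps.

4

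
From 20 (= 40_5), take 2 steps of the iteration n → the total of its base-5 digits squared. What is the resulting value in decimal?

10

20 = (4,0)_5 → 4² + 0² = 16
16 = (3,1)_5 → 3² + 1² = 10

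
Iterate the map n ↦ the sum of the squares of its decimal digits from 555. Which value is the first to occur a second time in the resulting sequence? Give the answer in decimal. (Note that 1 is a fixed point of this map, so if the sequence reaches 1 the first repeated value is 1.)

555 → 5² + 5² + 5² = 75
75 → 7² + 5² = 74
74 → 7² + 4² = 65
65 → 6² + 5² = 61
61 → 6² + 1² = 37
37 → 3² + 7² = 58
58 → 5² + 8² = 89
89 → 8² + 9² = 145
145 → 1² + 4² + 5² = 42
42 → 4² + 2² = 20
20 → 2² + 0² = 4
4 → 4² = 16
16 → 1² + 6² = 37  — 37 already appeared earlier.

37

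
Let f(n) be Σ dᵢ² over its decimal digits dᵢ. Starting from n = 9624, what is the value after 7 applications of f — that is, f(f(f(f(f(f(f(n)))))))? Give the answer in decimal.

145

9624 → 9² + 6² + 2² + 4² = 137
137 → 1² + 3² + 7² = 59
59 → 5² + 9² = 106
106 → 1² + 0² + 6² = 37
37 → 3² + 7² = 58
58 → 5² + 8² = 89
89 → 8² + 9² = 145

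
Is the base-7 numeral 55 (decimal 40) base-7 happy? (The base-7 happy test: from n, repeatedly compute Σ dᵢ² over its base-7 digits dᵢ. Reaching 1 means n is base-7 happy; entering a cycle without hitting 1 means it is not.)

not base-7 happy

40 = (5,5)_7 → 5² + 5² = 50
50 = (1,0,1)_7 → 1² + 0² + 1² = 2
2 = (2)_7 → 2² = 4
4 = (4)_7 → 4² = 16
16 = (2,2)_7 → 2² + 2² = 8
8 = (1,1)_7 → 1² + 1² = 2  — 2 already seen; the sequence cycles without reaching 1.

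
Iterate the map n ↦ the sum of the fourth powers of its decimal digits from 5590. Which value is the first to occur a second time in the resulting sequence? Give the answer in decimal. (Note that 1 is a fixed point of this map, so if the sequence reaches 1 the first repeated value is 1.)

13139

5590 → 7811
7811 → 6499
6499 → 14674
14674 → 4210
4210 → 273
273 → 2498
2498 → 10929
10929 → 13139
13139 → 6725
6725 → 4338
4338 → 4514
4514 → 1138
1138 → 4179
4179 → 9219
9219 → 13139  — 13139 already appeared earlier.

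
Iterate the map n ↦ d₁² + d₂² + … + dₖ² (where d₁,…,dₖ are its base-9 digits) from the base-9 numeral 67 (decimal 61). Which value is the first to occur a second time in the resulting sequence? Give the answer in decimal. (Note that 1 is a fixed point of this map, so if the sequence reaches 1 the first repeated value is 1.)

65

61 = (6,7)_9 → 6² + 7² = 85
85 = (1,0,4)_9 → 1² + 0² + 4² = 17
17 = (1,8)_9 → 1² + 8² = 65
65 = (7,2)_9 → 7² + 2² = 53
53 = (5,8)_9 → 5² + 8² = 89
89 = (1,0,8)_9 → 1² + 0² + 8² = 65  — 65 already appeared earlier.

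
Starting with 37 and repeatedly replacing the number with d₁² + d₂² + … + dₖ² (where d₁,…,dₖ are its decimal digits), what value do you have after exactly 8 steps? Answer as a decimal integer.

37 → 3² + 7² = 58
58 → 5² + 8² = 89
89 → 8² + 9² = 145
145 → 1² + 4² + 5² = 42
42 → 4² + 2² = 20
20 → 2² + 0² = 4
4 → 4² = 16
16 → 1² + 6² = 37

37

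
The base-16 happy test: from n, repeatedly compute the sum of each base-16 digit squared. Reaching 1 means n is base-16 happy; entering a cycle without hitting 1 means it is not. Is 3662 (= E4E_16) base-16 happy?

3662 = (14,4,14)_16 → 408
408 = (1,9,8)_16 → 146
146 = (9,2)_16 → 85
85 = (5,5)_16 → 50
50 = (3,2)_16 → 13
13 = (13)_16 → 169
169 = (10,9)_16 → 181
181 = (11,5)_16 → 146  — 146 already seen; the sequence cycles without reaching 1.

not base-16 happy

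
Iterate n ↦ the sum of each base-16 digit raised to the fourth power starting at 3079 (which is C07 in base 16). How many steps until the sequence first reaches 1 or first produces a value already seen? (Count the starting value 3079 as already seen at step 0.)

3079 = (12,0,7)_16 → 12⁴ + 0⁴ + 7⁴ = 23137
23137 = (5,10,6,1)_16 → 5⁴ + 10⁴ + 6⁴ + 1⁴ = 11922
11922 = (2,14,9,2)_16 → 2⁴ + 14⁴ + 9⁴ + 2⁴ = 45009
45009 = (10,15,13,1)_16 → 10⁴ + 15⁴ + 13⁴ + 1⁴ = 89187
89187 = (1,5,12,6,3)_16 → 1⁴ + 5⁴ + 12⁴ + 6⁴ + 3⁴ = 22739
22739 = (5,8,13,3)_16 → 5⁴ + 8⁴ + 13⁴ + 3⁴ = 33363
33363 = (8,2,5,3)_16 → 8⁴ + 2⁴ + 5⁴ + 3⁴ = 4818
4818 = (1,2,13,2)_16 → 1⁴ + 2⁴ + 13⁴ + 2⁴ = 28594
28594 = (6,15,11,2)_16 → 6⁴ + 15⁴ + 11⁴ + 2⁴ = 66578
66578 = (1,0,4,1,2)_16 → 1⁴ + 0⁴ + 4⁴ + 1⁴ + 2⁴ = 274
274 = (1,1,2)_16 → 1⁴ + 1⁴ + 2⁴ = 18
18 = (1,2)_16 → 1⁴ + 2⁴ = 17
17 = (1,1)_16 → 1⁴ + 1⁴ = 2
2 = (2)_16 → 2⁴ = 16
16 = (1,0)_16 → 1⁴ + 0⁴ = 1  — reached 1.
That took 15 steps.

15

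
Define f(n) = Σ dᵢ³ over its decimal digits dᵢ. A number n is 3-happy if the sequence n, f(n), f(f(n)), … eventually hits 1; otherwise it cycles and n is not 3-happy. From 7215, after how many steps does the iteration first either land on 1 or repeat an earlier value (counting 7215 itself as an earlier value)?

8

7215 → 477
477 → 750
750 → 468
468 → 792
792 → 1080
1080 → 513
513 → 153
153 → 153  — 153 repeats.
That took 8 steps.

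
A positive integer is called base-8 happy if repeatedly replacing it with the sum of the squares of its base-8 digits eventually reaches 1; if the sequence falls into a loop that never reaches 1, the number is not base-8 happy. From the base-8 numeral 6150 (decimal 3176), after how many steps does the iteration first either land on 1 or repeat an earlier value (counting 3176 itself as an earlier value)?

10

3176 = (6,1,5,0)_8 → 62
62 = (7,6)_8 → 85
85 = (1,2,5)_8 → 30
30 = (3,6)_8 → 45
45 = (5,5)_8 → 50
50 = (6,2)_8 → 40
40 = (5,0)_8 → 25
25 = (3,1)_8 → 10
10 = (1,2)_8 → 5
5 = (5)_8 → 25  — 25 repeats.
That took 10 steps.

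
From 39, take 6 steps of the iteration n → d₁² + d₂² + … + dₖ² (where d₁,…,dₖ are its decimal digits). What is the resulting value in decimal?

39 → 3² + 9² = 90
90 → 9² + 0² = 81
81 → 8² + 1² = 65
65 → 6² + 5² = 61
61 → 6² + 1² = 37
37 → 3² + 7² = 58

58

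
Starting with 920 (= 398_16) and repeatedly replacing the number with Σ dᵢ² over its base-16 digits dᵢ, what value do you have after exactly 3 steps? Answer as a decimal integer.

146

920 = (3,9,8)_16 → 154
154 = (9,10)_16 → 181
181 = (11,5)_16 → 146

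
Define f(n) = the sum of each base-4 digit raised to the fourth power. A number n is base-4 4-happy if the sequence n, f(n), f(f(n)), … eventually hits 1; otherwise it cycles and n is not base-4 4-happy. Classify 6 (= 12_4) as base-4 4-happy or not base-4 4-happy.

6 = (1,2)_4 → 1⁴ + 2⁴ = 1 + 16 = 17
17 = (1,0,1)_4 → 1⁴ + 0⁴ + 1⁴ = 1 + 0 + 1 = 2
2 = (2)_4 → 2⁴ = 16
16 = (1,0,0)_4 → 1⁴ + 0⁴ + 0⁴ = 1 + 0 + 0 = 1  — reached 1.

base-4 4-happy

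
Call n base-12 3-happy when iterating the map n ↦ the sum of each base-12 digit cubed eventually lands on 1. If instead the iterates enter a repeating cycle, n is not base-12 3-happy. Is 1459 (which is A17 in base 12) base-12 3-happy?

1459 = (10,1,7)_12 → 1344
1344 = (9,4,0)_12 → 793
793 = (5,6,1)_12 → 342
342 = (2,4,6)_12 → 288
288 = (2,0,0)_12 → 8
8 = (8)_12 → 512
512 = (3,6,8)_12 → 755
755 = (5,2,11)_12 → 1464
1464 = (10,2,0)_12 → 1008
1008 = (7,0,0)_12 → 343
343 = (2,4,7)_12 → 415
415 = (2,10,7)_12 → 1351
1351 = (9,4,7)_12 → 1136
1136 = (7,10,8)_12 → 1855
1855 = (1,0,10,7)_12 → 1344  — 1344 already seen; the sequence cycles without reaching 1.

not base-12 3-happy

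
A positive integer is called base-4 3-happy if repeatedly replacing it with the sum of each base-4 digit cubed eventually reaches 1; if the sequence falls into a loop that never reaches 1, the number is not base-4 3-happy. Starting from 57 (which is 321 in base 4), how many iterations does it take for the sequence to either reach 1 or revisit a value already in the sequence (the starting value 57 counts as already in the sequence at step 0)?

57 = (3,2,1)_4 → 3³ + 2³ + 1³ = 36
36 = (2,1,0)_4 → 2³ + 1³ + 0³ = 9
9 = (2,1)_4 → 2³ + 1³ = 9  — 9 repeats.
That took 3 steps.

3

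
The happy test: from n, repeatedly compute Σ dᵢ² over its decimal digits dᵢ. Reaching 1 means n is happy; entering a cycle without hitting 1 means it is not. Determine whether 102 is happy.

not happy

102 → 1² + 0² + 2² = 1 + 0 + 4 = 5
5 → 5² = 25
25 → 2² + 5² = 4 + 25 = 29
29 → 2² + 9² = 4 + 81 = 85
85 → 8² + 5² = 64 + 25 = 89
89 → 8² + 9² = 64 + 81 = 145
145 → 1² + 4² + 5² = 1 + 16 + 25 = 42
42 → 4² + 2² = 16 + 4 = 20
20 → 2² + 0² = 4 + 0 = 4
4 → 4² = 16
16 → 1² + 6² = 1 + 36 = 37
37 → 3² + 7² = 9 + 49 = 58
58 → 5² + 8² = 25 + 64 = 89  — 89 already seen; the sequence cycles without reaching 1.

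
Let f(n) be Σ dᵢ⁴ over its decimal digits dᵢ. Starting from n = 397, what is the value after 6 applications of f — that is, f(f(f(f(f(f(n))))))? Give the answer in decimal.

397 → 3⁴ + 9⁴ + 7⁴ = 9043
9043 → 9⁴ + 0⁴ + 4⁴ + 3⁴ = 6898
6898 → 6⁴ + 8⁴ + 9⁴ + 8⁴ = 16049
16049 → 1⁴ + 6⁴ + 0⁴ + 4⁴ + 9⁴ = 8114
8114 → 8⁴ + 1⁴ + 1⁴ + 4⁴ = 4354
4354 → 4⁴ + 3⁴ + 5⁴ + 4⁴ = 1218

1218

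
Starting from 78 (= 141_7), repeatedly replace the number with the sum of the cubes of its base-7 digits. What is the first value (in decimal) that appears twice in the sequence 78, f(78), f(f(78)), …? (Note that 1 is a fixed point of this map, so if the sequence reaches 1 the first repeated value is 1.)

36

78 = (1,4,1)_7 → 1³ + 4³ + 1³ = 66
66 = (1,2,3)_7 → 1³ + 2³ + 3³ = 36
36 = (5,1)_7 → 5³ + 1³ = 126
126 = (2,4,0)_7 → 2³ + 4³ + 0³ = 72
72 = (1,3,2)_7 → 1³ + 3³ + 2³ = 36  — 36 already appeared earlier.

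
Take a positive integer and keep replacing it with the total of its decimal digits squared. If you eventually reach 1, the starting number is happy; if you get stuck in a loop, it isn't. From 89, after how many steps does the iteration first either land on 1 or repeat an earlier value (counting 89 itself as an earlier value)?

89 → 8² + 9² = 64 + 81 = 145
145 → 1² + 4² + 5² = 1 + 16 + 25 = 42
42 → 4² + 2² = 16 + 4 = 20
20 → 2² + 0² = 4 + 0 = 4
4 → 4² = 16
16 → 1² + 6² = 1 + 36 = 37
37 → 3² + 7² = 9 + 49 = 58
58 → 5² + 8² = 25 + 64 = 89  — 89 repeats.
That took 8 steps.

8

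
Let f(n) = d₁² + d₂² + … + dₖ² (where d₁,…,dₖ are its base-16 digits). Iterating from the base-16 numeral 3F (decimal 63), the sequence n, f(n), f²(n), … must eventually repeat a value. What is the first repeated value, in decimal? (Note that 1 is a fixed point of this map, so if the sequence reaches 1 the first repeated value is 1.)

63 = (3,15)_16 → 3² + 15² = 234
234 = (14,10)_16 → 14² + 10² = 296
296 = (1,2,8)_16 → 1² + 2² + 8² = 69
69 = (4,5)_16 → 4² + 5² = 41
41 = (2,9)_16 → 2² + 9² = 85
85 = (5,5)_16 → 5² + 5² = 50
50 = (3,2)_16 → 3² + 2² = 13
13 = (13)_16 → 13² = 169
169 = (10,9)_16 → 10² + 9² = 181
181 = (11,5)_16 → 11² + 5² = 146
146 = (9,2)_16 → 9² + 2² = 85  — 85 already appeared earlier.

85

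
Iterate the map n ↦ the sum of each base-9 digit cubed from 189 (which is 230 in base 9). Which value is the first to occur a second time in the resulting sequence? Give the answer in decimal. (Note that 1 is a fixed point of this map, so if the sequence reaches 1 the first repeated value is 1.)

189

189 = (2,3,0)_9 → 2³ + 3³ + 0³ = 35
35 = (3,8)_9 → 3³ + 8³ = 539
539 = (6,5,8)_9 → 6³ + 5³ + 8³ = 853
853 = (1,1,4,7)_9 → 1³ + 1³ + 4³ + 7³ = 409
409 = (5,0,4)_9 → 5³ + 0³ + 4³ = 189  — 189 already appeared earlier.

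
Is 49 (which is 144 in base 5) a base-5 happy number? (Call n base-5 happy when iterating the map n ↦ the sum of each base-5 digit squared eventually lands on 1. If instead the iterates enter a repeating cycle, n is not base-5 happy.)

49 = (1,4,4)_5 → 33
33 = (1,1,3)_5 → 11
11 = (2,1)_5 → 5
5 = (1,0)_5 → 1  — reached 1.

base-5 happy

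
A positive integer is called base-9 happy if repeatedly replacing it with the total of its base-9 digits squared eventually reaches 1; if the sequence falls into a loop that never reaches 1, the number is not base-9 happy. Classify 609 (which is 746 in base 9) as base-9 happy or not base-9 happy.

609 = (7,4,6)_9 → 7² + 4² + 6² = 101
101 = (1,2,2)_9 → 1² + 2² + 2² = 9
9 = (1,0)_9 → 1² + 0² = 1  — reached 1.

base-9 happy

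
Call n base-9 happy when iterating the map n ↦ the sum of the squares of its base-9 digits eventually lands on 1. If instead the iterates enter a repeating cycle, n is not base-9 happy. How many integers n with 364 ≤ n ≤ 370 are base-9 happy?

1

364: 364 → 48 → 34 → 58 → 52 → 74 → 68 → 74  — not base-9 happy
365: 365 → 57 → 45 → 25 → 53 → 89 → 65 → 53  — not base-9 happy
366: 366 → 68 → 74 → 68  — not base-9 happy
367: 367 → 81 → 1  — base-9 happy
368: 368 → 96 → 38 → 20 → 8 → 64 → 50 → 50  — not base-9 happy
369: 369 → 41 → 41  — not base-9 happy
370: 370 → 42 → 52 → 74 → 68 → 74  — not base-9 happy
base-9 happy: 367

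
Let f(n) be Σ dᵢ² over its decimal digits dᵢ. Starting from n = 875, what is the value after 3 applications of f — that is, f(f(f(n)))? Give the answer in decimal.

65

875 → 8² + 7² + 5² = 138
138 → 1² + 3² + 8² = 74
74 → 7² + 4² = 65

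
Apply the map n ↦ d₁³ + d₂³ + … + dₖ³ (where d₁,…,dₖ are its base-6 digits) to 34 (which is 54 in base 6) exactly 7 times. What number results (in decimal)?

91

34 = (5,4)_6 → 5³ + 4³ = 125 + 64 = 189
189 = (5,1,3)_6 → 5³ + 1³ + 3³ = 125 + 1 + 27 = 153
153 = (4,1,3)_6 → 4³ + 1³ + 3³ = 64 + 1 + 27 = 92
92 = (2,3,2)_6 → 2³ + 3³ + 2³ = 8 + 27 + 8 = 43
43 = (1,1,1)_6 → 1³ + 1³ + 1³ = 1 + 1 + 1 = 3
3 = (3)_6 → 3³ = 27
27 = (4,3)_6 → 4³ + 3³ = 64 + 27 = 91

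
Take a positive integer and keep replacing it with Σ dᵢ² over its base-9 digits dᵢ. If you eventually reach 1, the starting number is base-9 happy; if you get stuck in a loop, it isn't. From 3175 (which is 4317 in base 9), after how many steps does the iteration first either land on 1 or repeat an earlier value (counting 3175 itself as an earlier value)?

3175 = (4,3,1,7)_9 → 4² + 3² + 1² + 7² = 16 + 9 + 1 + 49 = 75
75 = (8,3)_9 → 8² + 3² = 64 + 9 = 73
73 = (8,1)_9 → 8² + 1² = 64 + 1 = 65
65 = (7,2)_9 → 7² + 2² = 49 + 4 = 53
53 = (5,8)_9 → 5² + 8² = 25 + 64 = 89
89 = (1,0,8)_9 → 1² + 0² + 8² = 1 + 0 + 64 = 65  — 65 repeats.
That took 6 steps.

6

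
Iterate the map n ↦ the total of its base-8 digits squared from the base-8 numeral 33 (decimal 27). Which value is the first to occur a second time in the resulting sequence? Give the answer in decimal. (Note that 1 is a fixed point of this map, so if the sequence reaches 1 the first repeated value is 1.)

1

27 = (3,3)_8 → 3² + 3² = 9 + 9 = 18
18 = (2,2)_8 → 2² + 2² = 4 + 4 = 8
8 = (1,0)_8 → 1² + 0² = 1 + 0 = 1  — reached the fixed point 1.
1 → 1, so 1 is the first repeated value.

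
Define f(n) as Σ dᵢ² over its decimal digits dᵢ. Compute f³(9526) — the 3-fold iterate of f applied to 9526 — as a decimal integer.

34

9526 → 9² + 5² + 2² + 6² = 81 + 25 + 4 + 36 = 146
146 → 1² + 4² + 6² = 1 + 16 + 36 = 53
53 → 5² + 3² = 25 + 9 = 34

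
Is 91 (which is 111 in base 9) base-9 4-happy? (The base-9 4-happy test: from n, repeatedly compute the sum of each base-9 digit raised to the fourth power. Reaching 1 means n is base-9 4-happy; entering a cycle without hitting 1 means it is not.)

91 = (1,1,1)_9 → 1⁴ + 1⁴ + 1⁴ = 1 + 1 + 1 = 3
3 = (3)_9 → 3⁴ = 81
81 = (1,0,0)_9 → 1⁴ + 0⁴ + 0⁴ = 1 + 0 + 0 = 1  — reached 1.

base-9 4-happy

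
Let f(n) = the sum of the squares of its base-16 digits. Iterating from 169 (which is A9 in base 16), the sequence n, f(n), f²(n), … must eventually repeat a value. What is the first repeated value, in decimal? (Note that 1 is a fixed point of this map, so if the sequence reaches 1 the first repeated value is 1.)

169

169 = (10,9)_16 → 10² + 9² = 100 + 81 = 181
181 = (11,5)_16 → 11² + 5² = 121 + 25 = 146
146 = (9,2)_16 → 9² + 2² = 81 + 4 = 85
85 = (5,5)_16 → 5² + 5² = 25 + 25 = 50
50 = (3,2)_16 → 3² + 2² = 9 + 4 = 13
13 = (13)_16 → 13² = 169  — 169 already appeared earlier.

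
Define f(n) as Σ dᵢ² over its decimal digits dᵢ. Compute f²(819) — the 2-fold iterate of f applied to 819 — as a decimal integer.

819 → 8² + 1² + 9² = 64 + 1 + 81 = 146
146 → 1² + 4² + 6² = 1 + 16 + 36 = 53

53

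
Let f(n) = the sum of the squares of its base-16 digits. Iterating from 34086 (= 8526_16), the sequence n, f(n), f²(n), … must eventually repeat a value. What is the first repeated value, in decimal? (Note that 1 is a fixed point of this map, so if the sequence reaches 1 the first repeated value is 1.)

34086 = (8,5,2,6)_16 → 8² + 5² + 2² + 6² = 129
129 = (8,1)_16 → 8² + 1² = 65
65 = (4,1)_16 → 4² + 1² = 17
17 = (1,1)_16 → 1² + 1² = 2
2 = (2)_16 → 2² = 4
4 = (4)_16 → 4² = 16
16 = (1,0)_16 → 1² + 0² = 1  — reached the fixed point 1.
1 → 1, so 1 is the first repeated value.

1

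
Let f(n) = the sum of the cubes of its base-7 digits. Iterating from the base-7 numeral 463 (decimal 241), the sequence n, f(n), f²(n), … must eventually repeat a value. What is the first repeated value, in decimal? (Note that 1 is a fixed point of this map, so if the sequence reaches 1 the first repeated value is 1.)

241 = (4,6,3)_7 → 307
307 = (6,1,6)_7 → 433
433 = (1,1,5,6)_7 → 343
343 = (1,0,0,0)_7 → 1  — reached the fixed point 1.
1 → 1, so 1 is the first repeated value.

1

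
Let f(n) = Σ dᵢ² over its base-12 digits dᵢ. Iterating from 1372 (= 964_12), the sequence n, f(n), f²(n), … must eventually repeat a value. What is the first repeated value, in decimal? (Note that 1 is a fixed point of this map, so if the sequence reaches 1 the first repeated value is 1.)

104

1372 = (9,6,4)_12 → 9² + 6² + 4² = 133
133 = (11,1)_12 → 11² + 1² = 122
122 = (10,2)_12 → 10² + 2² = 104
104 = (8,8)_12 → 8² + 8² = 128
128 = (10,8)_12 → 10² + 8² = 164
164 = (1,1,8)_12 → 1² + 1² + 8² = 66
66 = (5,6)_12 → 5² + 6² = 61
61 = (5,1)_12 → 5² + 1² = 26
26 = (2,2)_12 → 2² + 2² = 8
8 = (8)_12 → 8² = 64
64 = (5,4)_12 → 5² + 4² = 41
41 = (3,5)_12 → 3² + 5² = 34
34 = (2,10)_12 → 2² + 10² = 104  — 104 already appeared earlier.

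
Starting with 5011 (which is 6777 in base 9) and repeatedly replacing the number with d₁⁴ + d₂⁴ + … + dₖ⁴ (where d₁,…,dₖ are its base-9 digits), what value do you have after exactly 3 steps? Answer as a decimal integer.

5011 = (6,7,7,7)_9 → 8499
8499 = (1,2,5,8,3)_9 → 4819
4819 = (6,5,4,4)_9 → 2433

2433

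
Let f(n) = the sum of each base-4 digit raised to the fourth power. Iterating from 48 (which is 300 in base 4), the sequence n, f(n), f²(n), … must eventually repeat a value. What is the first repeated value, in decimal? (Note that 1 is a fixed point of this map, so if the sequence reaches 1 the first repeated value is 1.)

48 = (3,0,0)_4 → 3⁴ + 0⁴ + 0⁴ = 81 + 0 + 0 = 81
81 = (1,1,0,1)_4 → 1⁴ + 1⁴ + 0⁴ + 1⁴ = 1 + 1 + 0 + 1 = 3
3 = (3)_4 → 3⁴ = 81  — 81 already appeared earlier.

81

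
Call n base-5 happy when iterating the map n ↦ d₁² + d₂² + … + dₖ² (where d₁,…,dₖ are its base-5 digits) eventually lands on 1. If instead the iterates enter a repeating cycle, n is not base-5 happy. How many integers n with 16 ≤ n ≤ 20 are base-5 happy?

16: 16 → 10 → 4 → 16  (repeats 16)
17: 17 → 13 → 13  (repeats 13)
18: 18 → 18  (repeats 18)
19: 19 → 25 → 1  (reaches 1)
20: 20 → 16 → 10 → 4 → 16  (repeats 16)
base-5 happy: 19

1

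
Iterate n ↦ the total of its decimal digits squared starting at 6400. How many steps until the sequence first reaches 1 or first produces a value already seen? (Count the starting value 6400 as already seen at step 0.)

12

6400 → 6² + 4² + 0² + 0² = 52
52 → 5² + 2² = 29
29 → 2² + 9² = 85
85 → 8² + 5² = 89
89 → 8² + 9² = 145
145 → 1² + 4² + 5² = 42
42 → 4² + 2² = 20
20 → 2² + 0² = 4
4 → 4² = 16
16 → 1² + 6² = 37
37 → 3² + 7² = 58
58 → 5² + 8² = 89  — 89 repeats.
That took 12 steps.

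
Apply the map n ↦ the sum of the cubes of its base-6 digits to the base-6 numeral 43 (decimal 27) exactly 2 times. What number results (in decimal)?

27 = (4,3)_6 → 4³ + 3³ = 91
91 = (2,3,1)_6 → 2³ + 3³ + 1³ = 36

36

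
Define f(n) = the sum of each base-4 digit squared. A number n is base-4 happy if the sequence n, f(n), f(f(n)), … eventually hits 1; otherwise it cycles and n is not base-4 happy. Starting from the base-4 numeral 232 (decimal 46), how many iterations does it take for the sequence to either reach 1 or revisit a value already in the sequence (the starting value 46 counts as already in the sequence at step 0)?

46 = (2,3,2)_4 → 2² + 3² + 2² = 4 + 9 + 4 = 17
17 = (1,0,1)_4 → 1² + 0² + 1² = 1 + 0 + 1 = 2
2 = (2)_4 → 2² = 4
4 = (1,0)_4 → 1² + 0² = 1 + 0 = 1  — reached 1.
That took 4 steps.

4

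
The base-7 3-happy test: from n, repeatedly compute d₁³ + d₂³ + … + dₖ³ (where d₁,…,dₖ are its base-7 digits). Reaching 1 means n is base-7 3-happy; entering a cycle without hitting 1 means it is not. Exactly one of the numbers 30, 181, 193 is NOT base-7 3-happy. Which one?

30

30: 30 → 72 → 36 → 126 → 72  — repeats 72 (not base-7 3-happy)
181: 181 → 307 → 433 → 343 → 1  — reaches 1 (base-7 3-happy)
193: 193 → 307 → 433 → 343 → 1  — reaches 1 (base-7 3-happy)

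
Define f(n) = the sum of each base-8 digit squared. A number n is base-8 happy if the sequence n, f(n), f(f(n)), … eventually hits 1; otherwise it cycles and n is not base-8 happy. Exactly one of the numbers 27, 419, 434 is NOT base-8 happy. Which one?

419

27: 27 → 18 → 8 → 1  — reaches 1 (base-8 happy)
419: 419 → 61 → 74 → 6 → 36 → 32 → 16 → 4 → 16  — repeats 16 (not base-8 happy)
434: 434 → 76 → 18 → 8 → 1  — reaches 1 (base-8 happy)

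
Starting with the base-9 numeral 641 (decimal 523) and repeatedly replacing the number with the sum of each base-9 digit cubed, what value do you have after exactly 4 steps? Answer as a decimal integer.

1

523 = (6,4,1)_9 → 6³ + 4³ + 1³ = 281
281 = (3,4,2)_9 → 3³ + 4³ + 2³ = 99
99 = (1,2,0)_9 → 1³ + 2³ + 0³ = 9
9 = (1,0)_9 → 1³ + 0³ = 1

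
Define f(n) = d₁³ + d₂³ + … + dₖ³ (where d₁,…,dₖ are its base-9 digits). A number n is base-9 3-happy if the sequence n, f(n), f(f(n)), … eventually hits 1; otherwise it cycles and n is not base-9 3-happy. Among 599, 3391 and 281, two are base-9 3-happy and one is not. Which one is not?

599: 599 → 495 → 217 → 225 → 351 → 91 → 3 → 27 → 27  — repeats 27 (not base-9 3-happy)
3391: 3391 → 875 → 353 → 99 → 9 → 1  — reaches 1 (base-9 3-happy)
281: 281 → 99 → 9 → 1  — reaches 1 (base-9 3-happy)

599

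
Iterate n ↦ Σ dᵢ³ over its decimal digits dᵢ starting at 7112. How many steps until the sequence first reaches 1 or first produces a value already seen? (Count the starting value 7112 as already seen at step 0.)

7112 → 7³ + 1³ + 1³ + 2³ = 343 + 1 + 1 + 8 = 353
353 → 3³ + 5³ + 3³ = 27 + 125 + 27 = 179
179 → 1³ + 7³ + 9³ = 1 + 343 + 729 = 1073
1073 → 1³ + 0³ + 7³ + 3³ = 1 + 0 + 343 + 27 = 371
371 → 3³ + 7³ + 1³ = 27 + 343 + 1 = 371  — 371 repeats.
That took 5 steps.

5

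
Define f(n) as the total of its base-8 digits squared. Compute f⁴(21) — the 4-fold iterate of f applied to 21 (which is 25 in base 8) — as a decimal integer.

20

21 = (2,5)_8 → 2² + 5² = 29
29 = (3,5)_8 → 3² + 5² = 34
34 = (4,2)_8 → 4² + 2² = 20
20 = (2,4)_8 → 2² + 4² = 20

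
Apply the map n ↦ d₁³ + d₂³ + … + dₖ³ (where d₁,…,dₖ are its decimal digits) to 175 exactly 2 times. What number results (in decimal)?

175 → 1³ + 7³ + 5³ = 1 + 343 + 125 = 469
469 → 4³ + 6³ + 9³ = 64 + 216 + 729 = 1009

1009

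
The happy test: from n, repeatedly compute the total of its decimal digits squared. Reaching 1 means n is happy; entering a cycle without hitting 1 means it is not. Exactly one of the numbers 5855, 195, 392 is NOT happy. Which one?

195

5855: 5855 → 139 → 91 → 82 → 68 → 100 → 1  — reaches 1 (happy)
195: 195 → 107 → 50 → 25 → 29 → 85 → 89 → 145 → 42 → 20 → 4 → 16 → 37 → 58 → 89  — repeats 89 (not happy)
392: 392 → 94 → 97 → 130 → 10 → 1  — reaches 1 (happy)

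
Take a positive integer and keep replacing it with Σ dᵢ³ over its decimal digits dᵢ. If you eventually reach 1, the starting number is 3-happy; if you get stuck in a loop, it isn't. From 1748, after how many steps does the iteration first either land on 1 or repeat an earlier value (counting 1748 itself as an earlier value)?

5

1748 → 1³ + 7³ + 4³ + 8³ = 920
920 → 9³ + 2³ + 0³ = 737
737 → 7³ + 3³ + 7³ = 713
713 → 7³ + 1³ + 3³ = 371
371 → 3³ + 7³ + 1³ = 371  — 371 repeats.
That took 5 steps.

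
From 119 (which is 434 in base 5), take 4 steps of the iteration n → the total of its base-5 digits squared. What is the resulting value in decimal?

119 = (4,3,4)_5 → 4² + 3² + 4² = 16 + 9 + 16 = 41
41 = (1,3,1)_5 → 1² + 3² + 1² = 1 + 9 + 1 = 11
11 = (2,1)_5 → 2² + 1² = 4 + 1 = 5
5 = (1,0)_5 → 1² + 0² = 1 + 0 = 1

1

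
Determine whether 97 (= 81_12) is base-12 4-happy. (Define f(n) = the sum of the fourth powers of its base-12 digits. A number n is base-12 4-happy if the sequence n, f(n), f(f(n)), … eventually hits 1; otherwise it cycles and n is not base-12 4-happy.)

not base-12 4-happy

97 = (8,1)_12 → 8⁴ + 1⁴ = 4097
4097 = (2,4,5,5)_12 → 2⁴ + 4⁴ + 5⁴ + 5⁴ = 1522
1522 = (10,6,10)_12 → 10⁴ + 6⁴ + 10⁴ = 21296
21296 = (1,0,3,10,8)_12 → 1⁴ + 0⁴ + 3⁴ + 10⁴ + 8⁴ = 14178
14178 = (8,2,5,6)_12 → 8⁴ + 2⁴ + 5⁴ + 6⁴ = 6033
6033 = (3,5,10,9)_12 → 3⁴ + 5⁴ + 10⁴ + 9⁴ = 17267
17267 = (9,11,10,11)_12 → 9⁴ + 11⁴ + 10⁴ + 11⁴ = 45843
45843 = (2,2,6,4,3)_12 → 2⁴ + 2⁴ + 6⁴ + 4⁴ + 3⁴ = 1665
1665 = (11,6,9)_12 → 11⁴ + 6⁴ + 9⁴ = 22498
22498 = (1,1,0,2,10)_12 → 1⁴ + 1⁴ + 0⁴ + 2⁴ + 10⁴ = 10018
10018 = (5,9,6,10)_12 → 5⁴ + 9⁴ + 6⁴ + 10⁴ = 18482
18482 = (10,8,4,2)_12 → 10⁴ + 8⁴ + 4⁴ + 2⁴ = 14368
14368 = (8,3,9,4)_12 → 8⁴ + 3⁴ + 9⁴ + 4⁴ = 10994
10994 = (6,4,4,2)_12 → 6⁴ + 4⁴ + 4⁴ + 2⁴ = 1824
1824 = (1,0,8,0)_12 → 1⁴ + 0⁴ + 8⁴ + 0⁴ = 4097  — 4097 already seen; the sequence cycles without reaching 1.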